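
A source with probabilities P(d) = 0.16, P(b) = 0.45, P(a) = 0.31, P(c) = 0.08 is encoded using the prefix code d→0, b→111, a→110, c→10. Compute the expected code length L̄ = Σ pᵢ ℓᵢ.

L̄ = Σ pᵢ·ℓᵢ = 0.16·1 + 0.45·3 + 0.31·3 + 0.08·2 = 2.6 bits/symbol.

2.6 bits/symbol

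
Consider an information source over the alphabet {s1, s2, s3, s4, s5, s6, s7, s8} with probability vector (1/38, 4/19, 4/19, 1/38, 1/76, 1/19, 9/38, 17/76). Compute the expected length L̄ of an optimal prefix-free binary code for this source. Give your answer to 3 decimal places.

2.553 bits/symbol

Repeatedly combine the two least-probable nodes; the expected code length is the sum of the merged weights.
merge 1/76 + 1/38 → 3/76
merge 1/38 + 3/76 → 5/76
merge 1/19 + 5/76 → 9/76
merge 9/76 + 4/19 → 25/76
merge 4/19 + 17/76 → 33/76
merge 9/38 + 25/76 → 43/76
merge 33/76 + 43/76 → 1
L = 3/76 + 5/76 + 9/76 + 25/76 + 33/76 + 43/76 + 1 = 97/38 ≈ 2.553 bits/symbol.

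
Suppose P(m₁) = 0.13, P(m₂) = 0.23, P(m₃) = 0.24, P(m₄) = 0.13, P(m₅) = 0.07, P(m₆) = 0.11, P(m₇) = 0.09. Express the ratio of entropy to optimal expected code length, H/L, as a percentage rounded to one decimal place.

Entropy H = −Σ p log₂ p ≈ 2.6786 bits.
Huffman merges: 7/100+9/100→4/25; 11/100+13/100→6/25; 13/100+4/25→29/100; 23/100+6/25→47/100; 6/25+29/100→53/100; 47/100+53/100→1. L = 269/100 ≈ 2.6900.
Efficiency = H/L = 2.6786/2.6900 = 99.6%.

99.6%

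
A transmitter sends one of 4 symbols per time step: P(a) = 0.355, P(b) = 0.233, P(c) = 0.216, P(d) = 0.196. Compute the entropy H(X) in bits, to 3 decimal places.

H = −Σ pᵢ log₂ pᵢ.
−0.355·log₂(0.355) = 0.5304
−0.233·log₂(0.233) = 0.4897
−0.216·log₂(0.216) = 0.4776
−0.196·log₂(0.196) = 0.4608
Sum ≈ 1.9584 → 1.958 bits.

1.958 bits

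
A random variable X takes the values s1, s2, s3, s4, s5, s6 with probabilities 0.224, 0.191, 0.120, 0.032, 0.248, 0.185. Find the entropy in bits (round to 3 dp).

H = −Σ pᵢ log₂ pᵢ.
−0.224·log₂(0.224) = 0.4835
−0.191·log₂(0.191) = 0.4562
−0.120·log₂(0.120) = 0.3671
−0.032·log₂(0.032) = 0.1589
−0.248·log₂(0.248) = 0.4989
−0.185·log₂(0.185) = 0.4504
Sum ≈ 2.4149 → 2.415 bits.

2.415 bits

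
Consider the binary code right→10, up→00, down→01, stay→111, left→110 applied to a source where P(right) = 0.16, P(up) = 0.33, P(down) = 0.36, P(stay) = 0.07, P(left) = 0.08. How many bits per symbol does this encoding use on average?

L̄ = Σ pᵢ·ℓᵢ = 0.16·2 + 0.33·2 + 0.36·2 + 0.07·3 + 0.08·3 = 2.15 bits/symbol.

2.15 bits/symbol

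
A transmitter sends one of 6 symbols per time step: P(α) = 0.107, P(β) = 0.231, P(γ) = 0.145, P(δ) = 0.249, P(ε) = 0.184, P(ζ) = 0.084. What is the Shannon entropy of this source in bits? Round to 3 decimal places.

2.486 bits

H = −Σ pᵢ log₂ pᵢ.
−0.107·log₂(0.107) = 0.3450
−0.231·log₂(0.231) = 0.4883
−0.145·log₂(0.145) = 0.4040
−0.249·log₂(0.249) = 0.4994
−0.184·log₂(0.184) = 0.4494
−0.084·log₂(0.084) = 0.3002
Sum ≈ 2.4863 → 2.486 bits.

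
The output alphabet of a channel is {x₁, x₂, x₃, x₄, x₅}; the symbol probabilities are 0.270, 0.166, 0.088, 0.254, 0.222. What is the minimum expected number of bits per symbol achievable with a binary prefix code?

Repeatedly combine the two least-probable nodes; the expected code length is the sum of the merged weights.
merge 11/125 + 83/500 → 127/500
merge 111/500 + 127/500 → 119/250
merge 127/500 + 27/100 → 131/250
merge 119/250 + 131/250 → 1
L = 127/500 + 119/250 + 131/250 + 1 = 1127/500 = 2.254 bits/symbol.

2.254 bits/symbol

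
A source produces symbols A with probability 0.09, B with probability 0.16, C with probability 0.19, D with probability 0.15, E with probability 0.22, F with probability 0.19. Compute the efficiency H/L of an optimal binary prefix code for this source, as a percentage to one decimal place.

98.0%

Entropy H = −Σ p log₂ p ≈ 2.5372 bits.
Huffman merges: 9/100+3/20→6/25; 4/25+19/100→7/20; 19/100+11/50→41/100; 6/25+7/20→59/100; 41/100+59/100→1. L = 259/100 ≈ 2.5900.
Efficiency = H/L = 2.5372/2.5900 = 98.0%.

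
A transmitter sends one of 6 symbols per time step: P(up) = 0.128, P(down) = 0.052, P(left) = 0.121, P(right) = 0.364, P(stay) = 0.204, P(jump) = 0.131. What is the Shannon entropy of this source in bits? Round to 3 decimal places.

H = −Σ pᵢ log₂ pᵢ.
−0.128·log₂(0.128) = 0.3796
−0.052·log₂(0.052) = 0.2218
−0.121·log₂(0.121) = 0.3687
−0.364·log₂(0.364) = 0.5307
−0.204·log₂(0.204) = 0.4678
−0.131·log₂(0.131) = 0.3841
Sum ≈ 2.3528 → 2.353 bits.

2.353 bits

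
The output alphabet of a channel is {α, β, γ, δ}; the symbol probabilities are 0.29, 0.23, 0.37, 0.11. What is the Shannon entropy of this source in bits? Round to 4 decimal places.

1.8866 bits

H = −Σ pᵢ log₂ pᵢ.
−0.29·log₂(0.29) = 0.5179
−0.23·log₂(0.23) = 0.4877
−0.37·log₂(0.37) = 0.5307
−0.11·log₂(0.11) = 0.3503
Sum ≈ 1.8866 → 1.8866 bits.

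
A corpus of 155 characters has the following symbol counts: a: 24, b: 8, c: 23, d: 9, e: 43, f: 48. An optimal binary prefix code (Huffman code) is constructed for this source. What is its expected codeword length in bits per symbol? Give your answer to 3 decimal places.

Probabilities are the counts divided by 155.
Repeatedly combine the two least-probable nodes; the expected code length is the sum of the merged weights.
merge 8/155 + 9/155 → 17/155
merge 17/155 + 23/155 → 8/31
merge 24/155 + 8/31 → 64/155
merge 43/155 + 48/155 → 91/155
merge 64/155 + 91/155 → 1
L = 17/155 + 8/31 + 64/155 + 91/155 + 1 = 367/155 ≈ 2.368 bits/symbol.

2.368 bits/symbol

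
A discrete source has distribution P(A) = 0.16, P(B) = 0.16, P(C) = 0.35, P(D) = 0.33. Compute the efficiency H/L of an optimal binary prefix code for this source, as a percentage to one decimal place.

96.6%

Entropy H = −Σ p log₂ p ≈ 1.9040 bits.
Huffman merges: 4/25+4/25→8/25; 8/25+33/100→13/20; 7/20+13/20→1. L = 197/100 ≈ 1.9700.
Efficiency = H/L = 1.9040/1.9700 = 96.6%.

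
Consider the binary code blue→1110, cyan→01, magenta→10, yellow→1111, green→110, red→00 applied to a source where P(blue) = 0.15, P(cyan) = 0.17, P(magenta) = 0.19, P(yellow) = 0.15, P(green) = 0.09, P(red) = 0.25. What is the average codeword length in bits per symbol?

2.69 bits/symbol

L̄ = Σ pᵢ·ℓᵢ = 0.15·4 + 0.17·2 + 0.19·2 + 0.15·4 + 0.09·3 + 0.25·2 = 2.69 bits/symbol.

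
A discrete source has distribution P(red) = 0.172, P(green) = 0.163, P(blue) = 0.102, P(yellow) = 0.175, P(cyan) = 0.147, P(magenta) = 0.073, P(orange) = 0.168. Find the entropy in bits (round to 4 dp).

H = −Σ pᵢ log₂ pᵢ.
−0.172·log₂(0.172) = 0.4368
−0.163·log₂(0.163) = 0.4266
−0.102·log₂(0.102) = 0.3359
−0.175·log₂(0.175) = 0.4401
−0.147·log₂(0.147) = 0.4066
−0.073·log₂(0.073) = 0.2756
−0.168·log₂(0.168) = 0.4323
Sum ≈ 2.7540 → 2.7540 bits.

2.7540 bits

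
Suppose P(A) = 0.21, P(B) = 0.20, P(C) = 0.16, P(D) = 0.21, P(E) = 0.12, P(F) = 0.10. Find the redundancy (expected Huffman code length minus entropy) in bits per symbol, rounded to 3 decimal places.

Entropy H = −Σ p log₂ p ≈ 2.5323 bits.
Huffman merges: 1/10+3/25→11/50; 4/25+1/5→9/25; 21/100+21/100→21/50; 11/50+9/25→29/50; 21/50+29/50→1. L = 129/50 ≈ 2.5800.
L − H = 2.5800 − 2.5323 = 0.048 bits.

0.048 bits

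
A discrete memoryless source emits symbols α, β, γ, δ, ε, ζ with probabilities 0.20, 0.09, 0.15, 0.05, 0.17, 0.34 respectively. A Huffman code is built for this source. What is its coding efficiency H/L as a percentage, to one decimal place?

97.4%

Entropy H = −Σ p log₂ p ≈ 2.3674 bits.
Huffman merges: 1/20+9/100→7/50; 7/50+3/20→29/100; 17/100+1/5→37/100; 29/100+17/50→63/100; 37/100+63/100→1. L = 243/100 ≈ 2.4300.
Efficiency = H/L = 2.3674/2.4300 = 97.4%.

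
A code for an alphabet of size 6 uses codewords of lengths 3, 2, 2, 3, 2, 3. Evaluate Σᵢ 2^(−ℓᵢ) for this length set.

1.125

With common denominator 2^3 = 8: Σ 2^(−ℓᵢ) = 1/8 + 2/8 + 2/8 + 1/8 + 2/8 + 1/8 = 9/8 = 1.125.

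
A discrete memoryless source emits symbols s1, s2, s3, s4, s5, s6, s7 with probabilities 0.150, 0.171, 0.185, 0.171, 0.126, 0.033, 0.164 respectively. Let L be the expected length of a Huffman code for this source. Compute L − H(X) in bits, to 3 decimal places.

Entropy H = −Σ p log₂ p ≈ 2.6990 bits.
Huffman merges: 33/1000+63/500→159/1000; 3/20+159/1000→309/1000; 41/250+171/1000→67/200; 171/1000+37/200→89/250; 309/1000+67/200→161/250; 89/250+161/250→1. L = 2803/1000 ≈ 2.8030.
L − H = 2.8030 − 2.6990 = 0.104 bits.

0.104 bits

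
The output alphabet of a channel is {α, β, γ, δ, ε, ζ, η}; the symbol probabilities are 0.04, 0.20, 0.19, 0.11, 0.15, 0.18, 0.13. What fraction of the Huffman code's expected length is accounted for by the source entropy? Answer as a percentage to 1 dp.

Entropy H = −Σ p log₂ p ≈ 2.6941 bits.
Huffman merges: 1/25+11/100→3/20; 13/100+3/20→7/25; 3/20+9/50→33/100; 19/100+1/5→39/100; 7/25+33/100→61/100; 39/100+61/100→1. L = 69/25 ≈ 2.7600.
Efficiency = H/L = 2.6941/2.7600 = 97.6%.

97.6%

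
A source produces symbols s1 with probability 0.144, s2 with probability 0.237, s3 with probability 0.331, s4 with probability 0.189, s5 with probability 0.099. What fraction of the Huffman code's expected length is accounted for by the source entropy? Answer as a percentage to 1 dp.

Entropy H = −Σ p log₂ p ≈ 2.2074 bits.
Huffman merges: 99/1000+18/125→243/1000; 189/1000+237/1000→213/500; 243/1000+331/1000→287/500; 213/500+287/500→1. L = 2243/1000 ≈ 2.2430.
Efficiency = H/L = 2.2074/2.2430 = 98.4%.

98.4%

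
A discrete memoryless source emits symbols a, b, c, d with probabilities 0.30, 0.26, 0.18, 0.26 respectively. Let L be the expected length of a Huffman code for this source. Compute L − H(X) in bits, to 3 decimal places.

0.023 bits

Entropy H = −Σ p log₂ p ≈ 1.9770 bits.
Huffman merges: 9/50+13/50→11/25; 13/50+3/10→14/25; 11/25+14/25→1. L = 2 ≈ 2.0000.
L − H = 2.0000 − 1.9770 = 0.023 bits.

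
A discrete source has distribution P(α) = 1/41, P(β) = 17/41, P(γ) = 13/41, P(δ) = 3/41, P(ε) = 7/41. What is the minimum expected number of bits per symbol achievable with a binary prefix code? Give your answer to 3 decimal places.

Repeatedly combine the two least-probable nodes; the expected code length is the sum of the merged weights.
merge 1/41 + 3/41 → 4/41
merge 4/41 + 7/41 → 11/41
merge 11/41 + 13/41 → 24/41
merge 17/41 + 24/41 → 1
L = 4/41 + 11/41 + 24/41 + 1 = 80/41 ≈ 1.951 bits/symbol.

1.951 bits/symbol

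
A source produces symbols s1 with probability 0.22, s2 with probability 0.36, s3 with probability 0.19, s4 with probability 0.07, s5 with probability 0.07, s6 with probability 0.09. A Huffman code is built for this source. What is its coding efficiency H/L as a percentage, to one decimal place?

97.7%

Entropy H = −Σ p log₂ p ≈ 2.3162 bits.
Huffman merges: 7/100+7/100→7/50; 9/100+7/50→23/100; 19/100+11/50→41/100; 23/100+9/25→59/100; 41/100+59/100→1. L = 237/100 ≈ 2.3700.
Efficiency = H/L = 2.3162/2.3700 = 97.7%.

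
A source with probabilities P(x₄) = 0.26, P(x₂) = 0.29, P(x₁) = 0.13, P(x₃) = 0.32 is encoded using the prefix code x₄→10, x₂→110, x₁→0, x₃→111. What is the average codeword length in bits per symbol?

2.48 bits/symbol

L̄ = Σ pᵢ·ℓᵢ = 0.26·2 + 0.29·3 + 0.13·1 + 0.32·3 = 2.48 bits/symbol.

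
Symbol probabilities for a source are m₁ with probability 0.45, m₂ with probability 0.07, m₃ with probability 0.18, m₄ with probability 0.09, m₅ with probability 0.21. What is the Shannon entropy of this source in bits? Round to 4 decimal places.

H = −Σ pᵢ log₂ pᵢ.
−0.45·log₂(0.45) = 0.5184
−0.07·log₂(0.07) = 0.2686
−0.18·log₂(0.18) = 0.4453
−0.09·log₂(0.09) = 0.3127
−0.21·log₂(0.21) = 0.4728
Sum ≈ 2.0177 → 2.0177 bits.

2.0177 bits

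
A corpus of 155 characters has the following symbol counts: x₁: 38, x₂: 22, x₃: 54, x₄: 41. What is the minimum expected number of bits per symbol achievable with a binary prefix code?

2 bits/symbol

Probabilities are the counts divided by 155.
Repeatedly combine the two least-probable nodes; the expected code length is the sum of the merged weights.
merge 22/155 + 38/155 → 12/31
merge 41/155 + 54/155 → 19/31
merge 12/31 + 19/31 → 1
L = 12/31 + 19/31 + 1 = 2 bits/symbol.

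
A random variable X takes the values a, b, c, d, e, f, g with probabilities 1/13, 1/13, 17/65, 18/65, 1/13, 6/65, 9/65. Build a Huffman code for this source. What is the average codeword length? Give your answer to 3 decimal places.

2.615 bits/symbol

Repeatedly combine the two least-probable nodes; the expected code length is the sum of the merged weights.
merge 1/13 + 1/13 → 2/13
merge 1/13 + 6/65 → 11/65
merge 9/65 + 2/13 → 19/65
merge 11/65 + 17/65 → 28/65
merge 18/65 + 19/65 → 37/65
merge 28/65 + 37/65 → 1
L = 2/13 + 11/65 + 19/65 + 28/65 + 37/65 + 1 = 34/13 ≈ 2.615 bits/symbol.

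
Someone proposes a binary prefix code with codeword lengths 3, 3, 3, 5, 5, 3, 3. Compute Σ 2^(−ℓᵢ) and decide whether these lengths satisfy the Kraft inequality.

0.6875; yes

With common denominator 2^5 = 32: Σ 2^(−ℓᵢ) = 4/32 + 4/32 + 4/32 + 1/32 + 1/32 + 4/32 + 4/32 = 22/32 = 0.6875.
Kraft's inequality requires Σ ≤ 1; here Σ = 0.6875 ≤ 1, so such a prefix code exists.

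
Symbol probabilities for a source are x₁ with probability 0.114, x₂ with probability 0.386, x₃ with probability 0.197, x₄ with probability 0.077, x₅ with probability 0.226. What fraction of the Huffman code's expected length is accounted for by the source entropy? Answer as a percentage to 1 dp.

Entropy H = −Σ p log₂ p ≈ 2.1187 bits.
Huffman merges: 77/1000+57/500→191/1000; 191/1000+197/1000→97/250; 113/500+193/500→153/250; 97/250+153/250→1. L = 2191/1000 ≈ 2.1910.
Efficiency = H/L = 2.1187/2.1910 = 96.7%.

96.7%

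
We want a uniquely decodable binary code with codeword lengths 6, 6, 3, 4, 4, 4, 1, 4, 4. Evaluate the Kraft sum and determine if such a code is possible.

With common denominator 2^6 = 64: Σ 2^(−ℓᵢ) = 1/64 + 1/64 + 8/64 + 4/64 + 4/64 + 4/64 + 32/64 + 4/64 + 4/64 = 62/64 = 0.96875.
Kraft's inequality requires Σ ≤ 1; here Σ = 0.96875 ≤ 1, so such a prefix code exists.

0.96875; yes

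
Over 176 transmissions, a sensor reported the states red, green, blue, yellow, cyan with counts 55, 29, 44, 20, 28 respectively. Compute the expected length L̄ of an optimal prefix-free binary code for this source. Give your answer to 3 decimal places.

Probabilities are the counts divided by 176.
Repeatedly combine the two least-probable nodes; the expected code length is the sum of the merged weights.
merge 5/44 + 7/44 → 3/11
merge 29/176 + 1/4 → 73/176
merge 3/11 + 5/16 → 103/176
merge 73/176 + 103/176 → 1
L = 3/11 + 73/176 + 103/176 + 1 = 25/11 ≈ 2.273 bits/symbol.

2.273 bits/symbol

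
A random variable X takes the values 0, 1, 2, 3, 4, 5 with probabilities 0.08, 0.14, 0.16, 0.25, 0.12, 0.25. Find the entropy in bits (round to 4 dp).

2.4787 bits

H = −Σ pᵢ log₂ pᵢ.
−0.08·log₂(0.08) = 0.2915
−0.14·log₂(0.14) = 0.3971
−0.16·log₂(0.16) = 0.4230
−0.25·log₂(0.25) = 0.5000
−0.12·log₂(0.12) = 0.3671
−0.25·log₂(0.25) = 0.5000
Sum ≈ 2.4787 → 2.4787 bits.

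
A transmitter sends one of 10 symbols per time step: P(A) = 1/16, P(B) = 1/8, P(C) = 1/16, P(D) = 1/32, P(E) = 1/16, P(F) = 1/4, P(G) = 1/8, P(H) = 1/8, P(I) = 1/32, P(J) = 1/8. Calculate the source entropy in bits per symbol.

3.0625 bits

Each probability is a power of 1/2, so log₂(1/p) is an integer.
H = Σ p·log₂(1/p) = 1/16·4 + 1/8·3 + 1/16·4 + 1/32·5 + 1/16·4 + 1/4·2 + 1/8·3 + 1/8·3 + 1/32·5 + 1/8·3 = 3.0625 bits.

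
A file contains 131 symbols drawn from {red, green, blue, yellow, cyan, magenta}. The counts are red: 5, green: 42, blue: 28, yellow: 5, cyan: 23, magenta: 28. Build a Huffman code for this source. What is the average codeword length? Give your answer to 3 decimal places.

Probabilities are the counts divided by 131.
Repeatedly combine the two least-probable nodes; the expected code length is the sum of the merged weights.
merge 5/131 + 5/131 → 10/131
merge 10/131 + 23/131 → 33/131
merge 28/131 + 28/131 → 56/131
merge 33/131 + 42/131 → 75/131
merge 56/131 + 75/131 → 1
L = 10/131 + 33/131 + 56/131 + 75/131 + 1 = 305/131 ≈ 2.328 bits/symbol.

2.328 bits/symbol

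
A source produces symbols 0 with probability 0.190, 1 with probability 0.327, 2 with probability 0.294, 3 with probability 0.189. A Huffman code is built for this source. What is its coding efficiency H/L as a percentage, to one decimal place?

97.8%

Entropy H = −Σ p log₂ p ≈ 1.9561 bits.
Huffman merges: 189/1000+19/100→379/1000; 147/500+327/1000→621/1000; 379/1000+621/1000→1. L = 2 ≈ 2.0000.
Efficiency = H/L = 1.9561/2.0000 = 97.8%.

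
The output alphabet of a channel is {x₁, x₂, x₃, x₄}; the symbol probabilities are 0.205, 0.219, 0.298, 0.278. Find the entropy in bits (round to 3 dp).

H = −Σ pᵢ log₂ pᵢ.
−0.205·log₂(0.205) = 0.4687
−0.219·log₂(0.219) = 0.4798
−0.298·log₂(0.298) = 0.5205
−0.278·log₂(0.278) = 0.5134
Sum ≈ 1.9824 → 1.982 bits.

1.982 bits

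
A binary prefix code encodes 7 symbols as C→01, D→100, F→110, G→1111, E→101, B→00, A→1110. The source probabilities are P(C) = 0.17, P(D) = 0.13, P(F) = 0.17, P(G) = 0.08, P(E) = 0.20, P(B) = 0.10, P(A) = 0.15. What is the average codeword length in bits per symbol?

2.96 bits/symbol

L̄ = Σ pᵢ·ℓᵢ = 0.17·2 + 0.13·3 + 0.17·3 + 0.08·4 + 0.20·3 + 0.10·2 + 0.15·4 = 2.96 bits/symbol.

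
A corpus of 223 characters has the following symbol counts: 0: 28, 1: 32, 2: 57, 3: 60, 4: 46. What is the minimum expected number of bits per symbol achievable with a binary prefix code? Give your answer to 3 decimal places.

Probabilities are the counts divided by 223.
Repeatedly combine the two least-probable nodes; the expected code length is the sum of the merged weights.
merge 28/223 + 32/223 → 60/223
merge 46/223 + 57/223 → 103/223
merge 60/223 + 60/223 → 120/223
merge 103/223 + 120/223 → 1
L = 60/223 + 103/223 + 120/223 + 1 = 506/223 ≈ 2.269 bits/symbol.

2.269 bits/symbol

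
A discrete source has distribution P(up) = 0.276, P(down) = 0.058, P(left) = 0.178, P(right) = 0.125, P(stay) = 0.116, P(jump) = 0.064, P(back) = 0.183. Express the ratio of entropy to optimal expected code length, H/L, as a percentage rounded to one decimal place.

Entropy H = −Σ p log₂ p ≈ 2.6318 bits.
Huffman merges: 29/500+8/125→61/500; 29/250+61/500→119/500; 1/8+89/500→303/1000; 183/1000+119/500→421/1000; 69/250+303/1000→579/1000; 421/1000+579/1000→1. L = 2663/1000 ≈ 2.6630.
Efficiency = H/L = 2.6318/2.6630 = 98.8%.

98.8%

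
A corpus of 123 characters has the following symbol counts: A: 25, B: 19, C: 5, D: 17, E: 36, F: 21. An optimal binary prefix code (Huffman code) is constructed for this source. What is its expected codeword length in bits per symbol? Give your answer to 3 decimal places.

2.504 bits/symbol

Probabilities are the counts divided by 123.
Repeatedly combine the two least-probable nodes; the expected code length is the sum of the merged weights.
merge 5/123 + 17/123 → 22/123
merge 19/123 + 7/41 → 40/123
merge 22/123 + 25/123 → 47/123
merge 12/41 + 40/123 → 76/123
merge 47/123 + 76/123 → 1
L = 22/123 + 40/123 + 47/123 + 76/123 + 1 = 308/123 ≈ 2.504 bits/symbol.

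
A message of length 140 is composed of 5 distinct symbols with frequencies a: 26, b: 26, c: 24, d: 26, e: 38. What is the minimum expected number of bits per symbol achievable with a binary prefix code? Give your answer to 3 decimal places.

Probabilities are the counts divided by 140.
Repeatedly combine the two least-probable nodes; the expected code length is the sum of the merged weights.
merge 6/35 + 13/70 → 5/14
merge 13/70 + 13/70 → 13/35
merge 19/70 + 5/14 → 22/35
merge 13/35 + 22/35 → 1
L = 5/14 + 13/35 + 22/35 + 1 = 33/14 ≈ 2.357 bits/symbol.

2.357 bits/symbol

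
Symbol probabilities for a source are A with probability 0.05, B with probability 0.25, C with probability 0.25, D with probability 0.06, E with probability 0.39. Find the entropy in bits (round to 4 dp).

H = −Σ pᵢ log₂ pᵢ.
−0.05·log₂(0.05) = 0.2161
−0.25·log₂(0.25) = 0.5000
−0.25·log₂(0.25) = 0.5000
−0.06·log₂(0.06) = 0.2435
−0.39·log₂(0.39) = 0.5298
Sum ≈ 1.9894 → 1.9894 bits.

1.9894 bits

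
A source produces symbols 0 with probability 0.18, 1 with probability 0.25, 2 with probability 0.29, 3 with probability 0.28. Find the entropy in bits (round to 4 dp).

H = −Σ pᵢ log₂ pᵢ.
−0.18·log₂(0.18) = 0.4453
−0.25·log₂(0.25) = 0.5000
−0.29·log₂(0.29) = 0.5179
−0.28·log₂(0.28) = 0.5142
Sum ≈ 1.9774 → 1.9774 bits.

1.9774 bits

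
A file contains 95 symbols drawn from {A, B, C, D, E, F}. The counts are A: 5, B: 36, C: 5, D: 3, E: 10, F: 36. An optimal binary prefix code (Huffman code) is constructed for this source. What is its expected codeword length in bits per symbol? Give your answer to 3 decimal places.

Probabilities are the counts divided by 95.
Repeatedly combine the two least-probable nodes; the expected code length is the sum of the merged weights.
merge 3/95 + 1/19 → 8/95
merge 1/19 + 8/95 → 13/95
merge 2/19 + 13/95 → 23/95
merge 23/95 + 36/95 → 59/95
merge 36/95 + 59/95 → 1
L = 8/95 + 13/95 + 23/95 + 59/95 + 1 = 198/95 ≈ 2.084 bits/symbol.

2.084 bits/symbol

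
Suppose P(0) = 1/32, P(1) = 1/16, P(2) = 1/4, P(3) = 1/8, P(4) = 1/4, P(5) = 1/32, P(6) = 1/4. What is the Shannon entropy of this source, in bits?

2.4375 bits

Each probability is a power of 1/2, so log₂(1/p) is an integer.
H = Σ p·log₂(1/p) = 1/32·5 + 1/16·4 + 1/4·2 + 1/8·3 + 1/4·2 + 1/32·5 + 1/4·2 = 2.4375 bits.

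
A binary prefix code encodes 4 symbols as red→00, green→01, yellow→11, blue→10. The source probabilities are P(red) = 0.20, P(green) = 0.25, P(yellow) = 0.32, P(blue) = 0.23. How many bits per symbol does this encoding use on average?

L̄ = Σ pᵢ·ℓᵢ = 0.20·2 + 0.25·2 + 0.32·2 + 0.23·2 = 2 bits/symbol.

2 bits/symbol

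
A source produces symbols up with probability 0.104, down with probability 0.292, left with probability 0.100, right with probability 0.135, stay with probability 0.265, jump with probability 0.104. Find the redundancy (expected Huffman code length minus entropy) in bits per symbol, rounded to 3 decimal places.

0.015 bits

Entropy H = −Σ p log₂ p ≈ 2.4277 bits.
Huffman merges: 1/10+13/125→51/250; 13/125+27/200→239/1000; 51/250+239/1000→443/1000; 53/200+73/250→557/1000; 443/1000+557/1000→1. L = 2443/1000 ≈ 2.4430.
L − H = 2.4430 − 2.4277 = 0.015 bits.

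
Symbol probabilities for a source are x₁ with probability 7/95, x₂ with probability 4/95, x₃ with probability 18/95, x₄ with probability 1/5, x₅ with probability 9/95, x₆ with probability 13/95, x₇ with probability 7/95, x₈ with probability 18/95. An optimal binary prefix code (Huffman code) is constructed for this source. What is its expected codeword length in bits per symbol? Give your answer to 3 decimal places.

Repeatedly combine the two least-probable nodes; the expected code length is the sum of the merged weights.
merge 4/95 + 7/95 → 11/95
merge 7/95 + 9/95 → 16/95
merge 11/95 + 13/95 → 24/95
merge 16/95 + 18/95 → 34/95
merge 18/95 + 1/5 → 37/95
merge 24/95 + 34/95 → 58/95
merge 37/95 + 58/95 → 1
L = 11/95 + 16/95 + 24/95 + 34/95 + 37/95 + 58/95 + 1 = 55/19 ≈ 2.895 bits/symbol.

2.895 bits/symbol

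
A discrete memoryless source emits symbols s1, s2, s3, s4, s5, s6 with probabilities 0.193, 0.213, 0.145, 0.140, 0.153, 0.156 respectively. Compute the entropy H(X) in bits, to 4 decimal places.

H = −Σ pᵢ log₂ pᵢ.
−0.193·log₂(0.193) = 0.4581
−0.213·log₂(0.213) = 0.4752
−0.145·log₂(0.145) = 0.4040
−0.140·log₂(0.140) = 0.3971
−0.153·log₂(0.153) = 0.4144
−0.156·log₂(0.156) = 0.4181
Sum ≈ 2.5669 → 2.5669 bits.

2.5669 bits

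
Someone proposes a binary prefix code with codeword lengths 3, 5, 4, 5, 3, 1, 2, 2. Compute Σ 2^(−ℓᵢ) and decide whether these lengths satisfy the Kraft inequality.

With common denominator 2^5 = 32: Σ 2^(−ℓᵢ) = 4/32 + 1/32 + 2/32 + 1/32 + 4/32 + 16/32 + 8/32 + 8/32 = 44/32 = 1.375.
Kraft's inequality requires Σ ≤ 1; here Σ = 1.375 > 1, so no such prefix code exists.

1.375; no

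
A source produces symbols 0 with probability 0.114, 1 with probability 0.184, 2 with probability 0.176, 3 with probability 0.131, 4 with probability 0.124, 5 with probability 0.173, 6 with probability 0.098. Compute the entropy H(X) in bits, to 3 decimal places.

H = −Σ pᵢ log₂ pᵢ.
−0.114·log₂(0.114) = 0.3571
−0.184·log₂(0.184) = 0.4494
−0.176·log₂(0.176) = 0.4411
−0.131·log₂(0.131) = 0.3841
−0.124·log₂(0.124) = 0.3734
−0.173·log₂(0.173) = 0.4379
−0.098·log₂(0.098) = 0.3284
Sum ≈ 2.7715 → 2.772 bits.

2.772 bits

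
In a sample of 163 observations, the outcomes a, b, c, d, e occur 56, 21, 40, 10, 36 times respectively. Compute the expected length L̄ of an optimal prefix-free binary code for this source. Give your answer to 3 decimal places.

2.190 bits/symbol

Probabilities are the counts divided by 163.
Repeatedly combine the two least-probable nodes; the expected code length is the sum of the merged weights.
merge 10/163 + 21/163 → 31/163
merge 31/163 + 36/163 → 67/163
merge 40/163 + 56/163 → 96/163
merge 67/163 + 96/163 → 1
L = 31/163 + 67/163 + 96/163 + 1 = 357/163 ≈ 2.190 bits/symbol.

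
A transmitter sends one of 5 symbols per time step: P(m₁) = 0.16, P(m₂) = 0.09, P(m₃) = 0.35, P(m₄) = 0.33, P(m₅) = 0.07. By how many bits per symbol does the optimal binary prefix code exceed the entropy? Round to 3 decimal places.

Entropy H = −Σ p log₂ p ≈ 2.0621 bits.
Huffman merges: 7/100+9/100→4/25; 4/25+4/25→8/25; 8/25+33/100→13/20; 7/20+13/20→1. L = 213/100 ≈ 2.1300.
L − H = 2.1300 − 2.0621 = 0.068 bits.

0.068 bits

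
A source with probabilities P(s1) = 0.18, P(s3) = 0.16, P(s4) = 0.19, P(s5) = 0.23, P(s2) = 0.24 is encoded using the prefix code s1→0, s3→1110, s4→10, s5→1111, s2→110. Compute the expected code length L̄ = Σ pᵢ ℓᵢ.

2.84 bits/symbol

L̄ = Σ pᵢ·ℓᵢ = 0.18·1 + 0.16·4 + 0.19·2 + 0.23·4 + 0.24·3 = 2.84 bits/symbol.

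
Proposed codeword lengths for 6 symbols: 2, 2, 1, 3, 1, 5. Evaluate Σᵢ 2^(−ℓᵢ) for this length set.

1.65625

With common denominator 2^5 = 32: Σ 2^(−ℓᵢ) = 8/32 + 8/32 + 16/32 + 4/32 + 16/32 + 1/32 = 53/32 = 1.65625.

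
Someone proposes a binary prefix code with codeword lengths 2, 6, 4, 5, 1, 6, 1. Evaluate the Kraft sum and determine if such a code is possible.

1.375; no

With common denominator 2^6 = 64: Σ 2^(−ℓᵢ) = 16/64 + 1/64 + 4/64 + 2/64 + 32/64 + 1/64 + 32/64 = 88/64 = 1.375.
Kraft's inequality requires Σ ≤ 1; here Σ = 1.375 > 1, so no such prefix code exists.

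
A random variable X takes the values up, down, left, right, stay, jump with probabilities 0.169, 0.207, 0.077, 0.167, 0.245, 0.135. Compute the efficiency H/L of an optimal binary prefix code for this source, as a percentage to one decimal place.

98.4%

Entropy H = −Σ p log₂ p ≈ 2.5070 bits.
Huffman merges: 77/1000+27/200→53/250; 167/1000+169/1000→42/125; 207/1000+53/250→419/1000; 49/200+42/125→581/1000; 419/1000+581/1000→1. L = 637/250 ≈ 2.5480.
Efficiency = H/L = 2.5070/2.5480 = 98.4%.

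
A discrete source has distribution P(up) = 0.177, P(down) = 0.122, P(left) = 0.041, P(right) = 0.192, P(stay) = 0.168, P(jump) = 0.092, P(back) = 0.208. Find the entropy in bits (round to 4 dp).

2.6787 bits

H = −Σ pᵢ log₂ pᵢ.
−0.177·log₂(0.177) = 0.4422
−0.122·log₂(0.122) = 0.3703
−0.041·log₂(0.041) = 0.1889
−0.192·log₂(0.192) = 0.4571
−0.168·log₂(0.168) = 0.4323
−0.092·log₂(0.092) = 0.3167
−0.208·log₂(0.208) = 0.4712
Sum ≈ 2.6787 → 2.6787 bits.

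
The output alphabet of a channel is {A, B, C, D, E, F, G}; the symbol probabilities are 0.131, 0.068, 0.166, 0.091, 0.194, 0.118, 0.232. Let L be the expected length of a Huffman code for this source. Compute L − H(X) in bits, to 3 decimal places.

Entropy H = −Σ p log₂ p ≈ 2.7044 bits.
Huffman merges: 17/250+91/1000→159/1000; 59/500+131/1000→249/1000; 159/1000+83/500→13/40; 97/500+29/125→213/500; 249/1000+13/40→287/500; 213/500+287/500→1. L = 2733/1000 ≈ 2.7330.
L − H = 2.7330 − 2.7044 = 0.029 bits.

0.029 bits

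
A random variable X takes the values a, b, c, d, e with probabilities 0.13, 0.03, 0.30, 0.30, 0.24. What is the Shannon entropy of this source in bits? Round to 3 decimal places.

H = −Σ pᵢ log₂ pᵢ.
−0.13·log₂(0.13) = 0.3826
−0.03·log₂(0.03) = 0.1518
−0.30·log₂(0.30) = 0.5211
−0.30·log₂(0.30) = 0.5211
−0.24·log₂(0.24) = 0.4941
Sum ≈ 2.0707 → 2.071 bits.

2.071 bits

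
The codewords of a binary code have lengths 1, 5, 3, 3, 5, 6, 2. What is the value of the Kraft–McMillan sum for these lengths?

1.078125

With common denominator 2^6 = 64: Σ 2^(−ℓᵢ) = 32/64 + 2/64 + 8/64 + 8/64 + 2/64 + 1/64 + 16/64 = 69/64 = 1.078125.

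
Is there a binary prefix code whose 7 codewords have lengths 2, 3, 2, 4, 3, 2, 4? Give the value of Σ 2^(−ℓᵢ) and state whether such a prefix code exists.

With common denominator 2^4 = 16: Σ 2^(−ℓᵢ) = 4/16 + 2/16 + 4/16 + 1/16 + 2/16 + 4/16 + 1/16 = 18/16 = 1.125.
Kraft's inequality requires Σ ≤ 1; here Σ = 1.125 > 1, so no such prefix code exists.

1.125; no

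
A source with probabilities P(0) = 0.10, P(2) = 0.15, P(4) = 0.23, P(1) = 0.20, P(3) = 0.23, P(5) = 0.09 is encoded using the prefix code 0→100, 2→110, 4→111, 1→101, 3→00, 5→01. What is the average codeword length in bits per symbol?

2.68 bits/symbol

L̄ = Σ pᵢ·ℓᵢ = 0.10·3 + 0.15·3 + 0.23·3 + 0.20·3 + 0.23·2 + 0.09·2 = 2.68 bits/symbol.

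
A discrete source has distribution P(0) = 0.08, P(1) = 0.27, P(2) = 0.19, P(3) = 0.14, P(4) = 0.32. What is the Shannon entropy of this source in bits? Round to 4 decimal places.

2.1799 bits

H = −Σ pᵢ log₂ pᵢ.
−0.08·log₂(0.08) = 0.2915
−0.27·log₂(0.27) = 0.5100
−0.19·log₂(0.19) = 0.4552
−0.14·log₂(0.14) = 0.3971
−0.32·log₂(0.32) = 0.5260
Sum ≈ 2.1799 → 2.1799 bits.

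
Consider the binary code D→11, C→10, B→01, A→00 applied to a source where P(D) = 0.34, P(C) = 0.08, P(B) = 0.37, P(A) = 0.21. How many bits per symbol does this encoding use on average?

L̄ = Σ pᵢ·ℓᵢ = 0.34·2 + 0.08·2 + 0.37·2 + 0.21·2 = 2 bits/symbol.

2 bits/symbol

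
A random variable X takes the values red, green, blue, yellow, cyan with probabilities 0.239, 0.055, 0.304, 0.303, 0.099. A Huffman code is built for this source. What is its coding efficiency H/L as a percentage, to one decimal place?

97.4%

Entropy H = −Σ p log₂ p ≈ 2.0981 bits.
Huffman merges: 11/200+99/1000→77/500; 77/500+239/1000→393/1000; 303/1000+38/125→607/1000; 393/1000+607/1000→1. L = 1077/500 ≈ 2.1540.
Efficiency = H/L = 2.0981/2.1540 = 97.4%.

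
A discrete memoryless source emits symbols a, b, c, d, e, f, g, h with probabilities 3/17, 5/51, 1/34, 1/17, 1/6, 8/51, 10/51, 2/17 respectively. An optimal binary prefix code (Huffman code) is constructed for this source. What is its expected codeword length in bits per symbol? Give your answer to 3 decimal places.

2.892 bits/symbol

Repeatedly combine the two least-probable nodes; the expected code length is the sum of the merged weights.
merge 1/34 + 1/17 → 3/34
merge 3/34 + 5/51 → 19/102
merge 2/17 + 8/51 → 14/51
merge 1/6 + 3/17 → 35/102
merge 19/102 + 10/51 → 13/34
merge 14/51 + 35/102 → 21/34
merge 13/34 + 21/34 → 1
L = 3/34 + 19/102 + 14/51 + 35/102 + 13/34 + 21/34 + 1 = 295/102 ≈ 2.892 bits/symbol.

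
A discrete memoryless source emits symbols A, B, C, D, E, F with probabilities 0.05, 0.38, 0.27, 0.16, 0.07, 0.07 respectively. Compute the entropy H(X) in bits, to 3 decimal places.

H = −Σ pᵢ log₂ pᵢ.
−0.05·log₂(0.05) = 0.2161
−0.38·log₂(0.38) = 0.5305
−0.27·log₂(0.27) = 0.5100
−0.16·log₂(0.16) = 0.4230
−0.07·log₂(0.07) = 0.2686
−0.07·log₂(0.07) = 0.2686
Sum ≈ 2.2167 → 2.217 bits.

2.217 bits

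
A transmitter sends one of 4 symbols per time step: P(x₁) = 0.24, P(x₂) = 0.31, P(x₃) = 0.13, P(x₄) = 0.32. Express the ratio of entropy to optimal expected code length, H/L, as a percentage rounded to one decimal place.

96.3%

Entropy H = −Σ p log₂ p ≈ 1.9266 bits.
Huffman merges: 13/100+6/25→37/100; 31/100+8/25→63/100; 37/100+63/100→1. L = 2 ≈ 2.0000.
Efficiency = H/L = 1.9266/2.0000 = 96.3%.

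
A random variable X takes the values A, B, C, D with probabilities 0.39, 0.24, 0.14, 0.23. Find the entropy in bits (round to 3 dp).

H = −Σ pᵢ log₂ pᵢ.
−0.39·log₂(0.39) = 0.5298
−0.24·log₂(0.24) = 0.4941
−0.14·log₂(0.14) = 0.3971
−0.23·log₂(0.23) = 0.4877
Sum ≈ 1.9087 → 1.909 bits.

1.909 bits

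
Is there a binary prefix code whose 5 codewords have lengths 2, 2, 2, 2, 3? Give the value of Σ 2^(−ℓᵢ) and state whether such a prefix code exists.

With common denominator 2^3 = 8: Σ 2^(−ℓᵢ) = 2/8 + 2/8 + 2/8 + 2/8 + 1/8 = 9/8 = 1.125.
Kraft's inequality requires Σ ≤ 1; here Σ = 1.125 > 1, so no such prefix code exists.

1.125; no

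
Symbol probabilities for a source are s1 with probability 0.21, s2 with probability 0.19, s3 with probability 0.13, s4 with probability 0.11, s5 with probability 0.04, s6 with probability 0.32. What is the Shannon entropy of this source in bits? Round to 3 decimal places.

H = −Σ pᵢ log₂ pᵢ.
−0.21·log₂(0.21) = 0.4728
−0.19·log₂(0.19) = 0.4552
−0.13·log₂(0.13) = 0.3826
−0.11·log₂(0.11) = 0.3503
−0.04·log₂(0.04) = 0.1858
−0.32·log₂(0.32) = 0.5260
Sum ≈ 2.3728 → 2.373 bits.

2.373 bits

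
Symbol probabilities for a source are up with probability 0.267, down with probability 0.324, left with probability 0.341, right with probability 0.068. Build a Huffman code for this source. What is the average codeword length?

Repeatedly combine the two least-probable nodes; the expected code length is the sum of the merged weights.
merge 17/250 + 267/1000 → 67/200
merge 81/250 + 67/200 → 659/1000
merge 341/1000 + 659/1000 → 1
L = 67/200 + 659/1000 + 1 = 997/500 = 1.994 bits/symbol.

1.994 bits/symbol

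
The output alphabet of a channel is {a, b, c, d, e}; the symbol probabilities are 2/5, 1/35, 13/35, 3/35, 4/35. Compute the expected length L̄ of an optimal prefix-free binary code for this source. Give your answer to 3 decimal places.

Repeatedly combine the two least-probable nodes; the expected code length is the sum of the merged weights.
merge 1/35 + 3/35 → 4/35
merge 4/35 + 4/35 → 8/35
merge 8/35 + 13/35 → 3/5
merge 2/5 + 3/5 → 1
L = 4/35 + 8/35 + 3/5 + 1 = 68/35 ≈ 1.943 bits/symbol.

1.943 bits/symbol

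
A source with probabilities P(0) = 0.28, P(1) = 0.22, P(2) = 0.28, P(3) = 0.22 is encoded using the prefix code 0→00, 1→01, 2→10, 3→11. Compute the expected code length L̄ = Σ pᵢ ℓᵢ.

2 bits/symbol

L̄ = Σ pᵢ·ℓᵢ = 0.28·2 + 0.22·2 + 0.28·2 + 0.22·2 = 2 bits/symbol.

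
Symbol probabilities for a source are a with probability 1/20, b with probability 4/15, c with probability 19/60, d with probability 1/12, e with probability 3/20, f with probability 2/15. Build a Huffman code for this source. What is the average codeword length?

Repeatedly combine the two least-probable nodes; the expected code length is the sum of the merged weights.
merge 1/20 + 1/12 → 2/15
merge 2/15 + 2/15 → 4/15
merge 3/20 + 4/15 → 5/12
merge 4/15 + 19/60 → 7/12
merge 5/12 + 7/12 → 1
L = 2/15 + 4/15 + 5/12 + 7/12 + 1 = 12/5 = 2.4 bits/symbol.

2.4 bits/symbol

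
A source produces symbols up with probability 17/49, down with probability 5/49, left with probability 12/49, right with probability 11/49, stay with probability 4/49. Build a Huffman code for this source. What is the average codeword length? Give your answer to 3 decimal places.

2.184 bits/symbol

Repeatedly combine the two least-probable nodes; the expected code length is the sum of the merged weights.
merge 4/49 + 5/49 → 9/49
merge 9/49 + 11/49 → 20/49
merge 12/49 + 17/49 → 29/49
merge 20/49 + 29/49 → 1
L = 9/49 + 20/49 + 29/49 + 1 = 107/49 ≈ 2.184 bits/symbol.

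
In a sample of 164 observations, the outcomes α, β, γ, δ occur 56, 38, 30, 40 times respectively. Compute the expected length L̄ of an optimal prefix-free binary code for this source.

2 bits/symbol

Probabilities are the counts divided by 164.
Repeatedly combine the two least-probable nodes; the expected code length is the sum of the merged weights.
merge 15/82 + 19/82 → 17/41
merge 10/41 + 14/41 → 24/41
merge 17/41 + 24/41 → 1
L = 17/41 + 24/41 + 1 = 2 bits/symbol.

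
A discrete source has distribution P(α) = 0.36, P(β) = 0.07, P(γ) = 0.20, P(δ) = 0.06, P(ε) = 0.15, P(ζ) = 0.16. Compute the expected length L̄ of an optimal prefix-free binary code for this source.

Repeatedly combine the two least-probable nodes; the expected code length is the sum of the merged weights.
merge 3/50 + 7/100 → 13/100
merge 13/100 + 3/20 → 7/25
merge 4/25 + 1/5 → 9/25
merge 7/25 + 9/25 → 16/25
merge 9/25 + 16/25 → 1
L = 13/100 + 7/25 + 9/25 + 16/25 + 1 = 241/100 = 2.41 bits/symbol.

2.41 bits/symbol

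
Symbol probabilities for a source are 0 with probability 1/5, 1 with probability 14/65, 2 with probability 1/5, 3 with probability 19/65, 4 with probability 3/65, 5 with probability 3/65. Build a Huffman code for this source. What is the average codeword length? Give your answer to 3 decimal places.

2.385 bits/symbol

Repeatedly combine the two least-probable nodes; the expected code length is the sum of the merged weights.
merge 3/65 + 3/65 → 6/65
merge 6/65 + 1/5 → 19/65
merge 1/5 + 14/65 → 27/65
merge 19/65 + 19/65 → 38/65
merge 27/65 + 38/65 → 1
L = 6/65 + 19/65 + 27/65 + 38/65 + 1 = 31/13 ≈ 2.385 bits/symbol.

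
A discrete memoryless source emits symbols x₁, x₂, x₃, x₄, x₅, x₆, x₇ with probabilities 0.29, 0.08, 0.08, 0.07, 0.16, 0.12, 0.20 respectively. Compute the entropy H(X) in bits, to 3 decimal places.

2.624 bits

H = −Σ pᵢ log₂ pᵢ.
−0.29·log₂(0.29) = 0.5179
−0.08·log₂(0.08) = 0.2915
−0.08·log₂(0.08) = 0.2915
−0.07·log₂(0.07) = 0.2686
−0.16·log₂(0.16) = 0.4230
−0.12·log₂(0.12) = 0.3671
−0.20·log₂(0.20) = 0.4644
Sum ≈ 2.6239 → 2.624 bits.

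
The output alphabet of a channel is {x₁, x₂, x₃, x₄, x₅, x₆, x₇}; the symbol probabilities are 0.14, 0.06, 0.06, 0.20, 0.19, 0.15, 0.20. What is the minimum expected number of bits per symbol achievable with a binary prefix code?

Repeatedly combine the two least-probable nodes; the expected code length is the sum of the merged weights.
merge 3/50 + 3/50 → 3/25
merge 3/25 + 7/50 → 13/50
merge 3/20 + 19/100 → 17/50
merge 1/5 + 1/5 → 2/5
merge 13/50 + 17/50 → 3/5
merge 2/5 + 3/5 → 1
L = 3/25 + 13/50 + 17/50 + 2/5 + 3/5 + 1 = 68/25 = 2.72 bits/symbol.

2.72 bits/symbol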